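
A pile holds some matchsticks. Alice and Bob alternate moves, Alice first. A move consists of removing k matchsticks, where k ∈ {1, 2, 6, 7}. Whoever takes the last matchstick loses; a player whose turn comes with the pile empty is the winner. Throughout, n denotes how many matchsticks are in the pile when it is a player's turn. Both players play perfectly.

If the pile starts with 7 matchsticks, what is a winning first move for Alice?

Classify positions by backward induction: terminal positions (no move available) are W. From any other position, the mover wins iff some move reaches an L.
n=0: no move; the opponent has just taken the last matchstick and therefore loses → W
n=1: only reaches 0(W), which is W → L
n=2: reaches L-position 1 → W
n=3: reaches L-position 1 → W
n=4: only reaches 3(W), 2(W), all W → L
n=5: reaches L-position 4 → W
n=6: reaches L-position 4 → W
n=7: reaches L-position 1 → W
From 7, the L positions reachable in one move are: 1.

Remove 6, leaving 1.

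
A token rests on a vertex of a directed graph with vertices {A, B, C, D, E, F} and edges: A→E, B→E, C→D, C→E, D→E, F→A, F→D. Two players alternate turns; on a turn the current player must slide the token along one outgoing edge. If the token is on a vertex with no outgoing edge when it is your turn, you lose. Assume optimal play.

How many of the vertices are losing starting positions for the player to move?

Classify positions by backward induction: terminal positions (no move available) are L. From any other position, the mover wins iff some move reaches an L.
Every edge goes from a vertex to one that appears earlier in the order E, A, D, C, B, F, so processing vertices in that order labels each vertex after all of its successors.
E: no outgoing edge → L
A: reaches L-position E → W
D: reaches L-position E → W
C: reaches L-position E → W
B: reaches L-position E → W
F: only reaches D(W), A(W), all W → L
The L vertices are E, F; that is 2 in all.

2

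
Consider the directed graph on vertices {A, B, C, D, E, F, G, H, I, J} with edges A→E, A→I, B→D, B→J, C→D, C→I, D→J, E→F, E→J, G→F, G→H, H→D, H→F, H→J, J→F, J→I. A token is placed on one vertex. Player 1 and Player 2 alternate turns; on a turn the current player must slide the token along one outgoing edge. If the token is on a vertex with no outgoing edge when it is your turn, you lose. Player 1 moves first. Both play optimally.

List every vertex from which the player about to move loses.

D, F, I

Classify positions by backward induction: terminal positions (no move available) are L. From any other position, the mover wins iff some move reaches an L.
Every edge goes from a vertex to one that appears earlier in the order F, I, J, D, E, H, C, A, G, B, so processing vertices in that order labels each vertex after all of its successors.
F: no outgoing edge → L
I: no outgoing edge → L
J: W (go to I, an L position)
D: L (sole option J(W) is W)
E: W (go to F, an L position)
H: W (go to D, an L position)
C: W (go to D, an L position)
A: W (go to I, an L position)
G: W (go to F, an L position)
B: W (go to D, an L position)
The losing starting vertices are exactly the entries labelled L in this table (3 of them).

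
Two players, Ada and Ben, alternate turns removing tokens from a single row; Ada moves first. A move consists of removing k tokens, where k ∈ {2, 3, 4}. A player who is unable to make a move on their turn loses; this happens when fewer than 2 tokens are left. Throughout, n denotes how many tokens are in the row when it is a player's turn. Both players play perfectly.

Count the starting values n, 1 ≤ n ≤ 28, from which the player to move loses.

Work bottom-up. With no move the player to move loses. Otherwise the position is W if at least one move leads to an L position for the opponent, and L if every move leads to a W.
n=0: no move → L
n=1: no move → L
n=2: reaches L-position 0 → W
n=3: reaches L-position 1 → W
n=4: reaches L-position 1 → W
n=5: reaches L-position 1 → W
n=6: only reaches 4(W), 3(W), 2(W), all W → L
n=7: only reaches 5(W), 4(W), 3(W), all W → L
n=8: reaches L-position 6 → W
n=9: reaches L-position 7 → W
n=10: reaches L-position 7 → W
n=11: reaches L-position 7 → W
n=12: only reaches 10(W), 9(W), 8(W), all W → L
n=13: only reaches 11(W), 10(W), 9(W), all W → L
n=14: reaches L-position 12 → W
n=15: reaches L-position 13 → W
n=16: reaches L-position 13 → W
n=17: reaches L-position 13 → W
n=18: only reaches 16(W), 15(W), 14(W), all W → L
n=19: only reaches 17(W), 16(W), 15(W), all W → L
n=20: reaches L-position 18 → W
n=21: reaches L-position 19 → W
n=22: reaches L-position 19 → W
n=23: reaches L-position 19 → W
n=24: only reaches 22(W), 21(W), 20(W), all W → L
n=25: only reaches 23(W), 22(W), 21(W), all W → L
n=26: reaches L-position 24 → W
n=27: reaches L-position 25 → W
n=28: reaches L-position 25 → W
L entries with 1 ≤ n ≤ 28 (n=0 is outside the asked range and is not counted): n = 1, 6, 7, 12, 13, 18, 19, 24, 25; that makes 9.

9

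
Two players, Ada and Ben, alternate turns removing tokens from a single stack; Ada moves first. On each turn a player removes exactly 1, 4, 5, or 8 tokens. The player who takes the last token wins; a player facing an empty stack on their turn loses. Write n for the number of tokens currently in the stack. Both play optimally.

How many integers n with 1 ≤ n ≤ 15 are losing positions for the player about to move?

Use the standard recursion: the mover loses at a terminal position; elsewhere, the mover wins exactly when some move hands the opponent an L position.
n=0: no move → L
n=1: can move to 0, which is L ⇒ W
n=2: the only move is to 1(W), a W ⇒ L
n=3: can move to 2, which is L ⇒ W
n=4: can move to 0, which is L ⇒ W
n=5: can move to 0, which is L ⇒ W
n=6: can move to 2, which is L ⇒ W
n=7: can move to 2, which is L ⇒ W
n=8: can move to 0, which is L ⇒ W
n=9: moves to 8(W), 5(W), 4(W), 1(W); every one is W ⇒ L
n=10: can move to 9, which is L ⇒ W
n=11: moves to 10(W), 7(W), 6(W), 3(W); every one is W ⇒ L
n=12: can move to 11, which is L ⇒ W
n=13: can move to 9, which is L ⇒ W
n=14: can move to 9, which is L ⇒ W
n=15: can move to 11, which is L ⇒ W
L entries with 1 ≤ n ≤ 15 (n=0 is outside the asked range and is not counted): n = 2, 9, 11; that makes 3.

3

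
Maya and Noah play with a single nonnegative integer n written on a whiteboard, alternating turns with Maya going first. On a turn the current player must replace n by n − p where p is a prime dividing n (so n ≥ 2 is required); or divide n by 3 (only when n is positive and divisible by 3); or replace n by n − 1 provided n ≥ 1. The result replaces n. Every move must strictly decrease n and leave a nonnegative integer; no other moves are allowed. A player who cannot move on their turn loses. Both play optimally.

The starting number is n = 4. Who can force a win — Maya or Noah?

Noah wins.

Build the W/L table. Terminal = L. A non-terminal position is W if it has a move to some L; otherwise it is L.
n=0: no move → L
n=1: can move to 0, which is L ⇒ W
n=2: can move to 0, which is L ⇒ W
n=3: can move to 0, which is L ⇒ W
n=4: moves to 2(W), 3(W); every one is W ⇒ L
Every move from 4 reaches a W position, so the mover loses.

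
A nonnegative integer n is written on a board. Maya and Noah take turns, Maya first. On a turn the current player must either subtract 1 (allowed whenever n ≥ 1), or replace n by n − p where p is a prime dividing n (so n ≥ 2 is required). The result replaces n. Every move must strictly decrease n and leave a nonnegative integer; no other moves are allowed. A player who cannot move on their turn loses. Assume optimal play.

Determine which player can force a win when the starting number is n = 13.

Classify positions by backward induction: terminal positions (no move available) are L. From any other position, the mover wins iff some move reaches an L.
n=0: no move → L
n=1: can move to 0, which is L ⇒ W
n=2: can move to 0, which is L ⇒ W
n=3: can move to 0, which is L ⇒ W
n=4: moves to 2(W), 3(W); every one is W ⇒ L
n=5: can move to 0, which is L ⇒ W
n=6: can move to 4, which is L ⇒ W
n=7: can move to 0, which is L ⇒ W
n=8: moves to 6(W), 7(W); every one is W ⇒ L
n=9: can move to 8, which is L ⇒ W
n=10: can move to 8, which is L ⇒ W
n=11: can move to 0, which is L ⇒ W
n=12: moves to 9(W), 10(W), 11(W); every one is W ⇒ L
n=13: can move to 0, which is L ⇒ W
The starting position 13 is W: Maya should move to 0, handing over an L position.

Maya wins.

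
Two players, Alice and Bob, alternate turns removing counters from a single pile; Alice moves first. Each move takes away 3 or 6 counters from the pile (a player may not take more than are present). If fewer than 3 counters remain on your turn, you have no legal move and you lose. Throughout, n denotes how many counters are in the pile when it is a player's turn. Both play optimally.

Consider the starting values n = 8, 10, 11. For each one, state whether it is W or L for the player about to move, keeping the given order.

Build the W/L table. Terminal = L. A non-terminal position is W if it has a move to some L; otherwise it is L.
n=0: no move → L
n=1: no move → L
n=2: no move → L
n=3: W (go to 0, an L position)
n=4: W (go to 1, an L position)
n=5: W (go to 2, an L position)
n=6: W (go to 0, an L position)
n=7: W (go to 1, an L position)
n=8: W (go to 2, an L position)
n=9: L (options 6(W), 3(W) are all W)
n=10: L (options 7(W), 4(W) are all W)
n=11: L (options 8(W), 5(W) are all W)

8: W, 10: L, 11: L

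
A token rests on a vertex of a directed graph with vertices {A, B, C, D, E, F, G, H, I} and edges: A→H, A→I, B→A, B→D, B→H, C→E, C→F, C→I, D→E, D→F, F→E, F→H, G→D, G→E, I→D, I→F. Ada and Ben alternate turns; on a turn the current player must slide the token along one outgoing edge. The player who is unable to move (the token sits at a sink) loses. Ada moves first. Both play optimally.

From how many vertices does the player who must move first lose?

Label each position W (a win for the player to move) or L (a loss). A position with no legal move is L; any other position is W exactly when some move reaches an L, and L when every move reaches a W.
Every edge goes from a vertex to one that appears earlier in the order H, E, F, D, I, G, C, A, B, so processing vertices in that order labels each vertex after all of its successors.
H: no outgoing edge → L
E: no outgoing edge → L
F: →E(L), so W
D: →E(L), so W
I: →D(W), F(W) — all W, so L
G: →E(L), so W
C: →I(L), so W
A: →I(L), so W
B: →H(L), so W
The L vertices are E, H, I; that is 3 in all.

3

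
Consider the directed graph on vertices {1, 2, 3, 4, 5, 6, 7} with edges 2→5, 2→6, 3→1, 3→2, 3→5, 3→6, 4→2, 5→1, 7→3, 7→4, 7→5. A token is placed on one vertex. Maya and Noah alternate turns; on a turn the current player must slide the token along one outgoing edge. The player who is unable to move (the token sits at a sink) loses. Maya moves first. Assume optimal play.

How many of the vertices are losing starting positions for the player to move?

Label each position W (a win for the player to move) or L (a loss). A position with no legal move is L; any other position is W exactly when some move reaches an L, and L when every move reaches a W.
Every edge goes from a vertex to one that appears earlier in the order 1, 6, 5, 2, 3, 4, 7, so processing vertices in that order labels each vertex after all of its successors.
1: no outgoing edge → L
6: no outgoing edge → L
5: reaches L-position 1 → W
2: reaches L-position 6 → W
3: reaches L-position 6 → W
4: only reaches 2(W), which is W → L
7: reaches L-position 4 → W
The L vertices are 1, 4, 6; that is 3 in all.

3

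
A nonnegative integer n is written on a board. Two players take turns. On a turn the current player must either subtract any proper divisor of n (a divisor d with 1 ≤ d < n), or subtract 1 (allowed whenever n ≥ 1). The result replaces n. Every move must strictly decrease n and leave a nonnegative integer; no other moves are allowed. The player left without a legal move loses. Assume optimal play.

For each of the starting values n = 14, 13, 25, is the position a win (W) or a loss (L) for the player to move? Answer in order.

14: W, 13: L, 25: L

Label each position W (a win for the player to move) or L (a loss). A position with no legal move is L; any other position is W exactly when some move reaches an L, and L when every move reaches a W.
n=0: no move → L
n=1: →0(L), so W
n=2: →1(W) only, which is W, so L
n=3: →2(L), so W
n=4: →2(L), so W
n=5: →4(W) only, which is W, so L
n=6: →5(L), so W
n=7: →6(W) only, which is W, so L
n=8: →7(L), so W
n=9: →6(W), 8(W) — all W, so L
n=10: →5(L), so W
n=11: →10(W) only, which is W, so L
n=12: →9(L), so W
n=13: →12(W) only, which is W, so L
n=14: →7(L), so W
n=15: →10(W), 12(W), 14(W) — all W, so L
n=16: →15(L), so W
n=17: →16(W) only, which is W, so L
n=18: →9(L), so W
n=19: →18(W) only, which is W, so L
n=20: →15(L), so W
n=21: →14(W), 18(W), 20(W) — all W, so L
n=22: →11(L), so W
n=23: →22(W) only, which is W, so L
n=24: →21(L), so W
n=25: →20(W), 24(W) — all W, so L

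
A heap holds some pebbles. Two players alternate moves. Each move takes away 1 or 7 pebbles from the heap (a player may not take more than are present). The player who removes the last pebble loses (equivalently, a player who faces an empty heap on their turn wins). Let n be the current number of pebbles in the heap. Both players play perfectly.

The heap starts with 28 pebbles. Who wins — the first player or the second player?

Positions with no move are W. A position that does have a move is losing for the player to move precisely when every available move leads to a winning position for the opponent. Fill in the labels:
n=0: no move; the opponent has just taken the last pebble and therefore loses → W
n=1: L (sole option 0(W) is W)
n=2: W (go to 1, an L position)
n=3: L (sole option 2(W) is W)
n=4: W (go to 3, an L position)
n=5: L (sole option 4(W) is W)
n=6: W (go to 5, an L position)
n=7: L (options 6(W), 0(W) are all W)
n=8: W (go to 7, an L position)
n=9: L (options 8(W), 2(W) are all W)
n=10: W (go to 9, an L position)
n=11: L (options 10(W), 4(W) are all W)
n=12: W (go to 11, an L position)
n=13: L (options 12(W), 6(W) are all W)
n=14: W (go to 13, an L position)
n=15: L (options 14(W), 8(W) are all W)
n=16: W (go to 15, an L position)
n=17: L (options 16(W), 10(W) are all W)
n=18: W (go to 17, an L position)
n=19: L (options 18(W), 12(W) are all W)
n=20: W (go to 19, an L position)
n=21: L (options 20(W), 14(W) are all W)
n=22: W (go to 21, an L position)
n=23: L (options 22(W), 16(W) are all W)
n=24: W (go to 23, an L position)
n=25: L (options 24(W), 18(W) are all W)
n=26: W (go to 25, an L position)
n=27: L (options 26(W), 20(W) are all W)
n=28: W (go to 27, an L position)
From 28 the player to move can remove 1, leaving 27, reaching an L position.

The first player wins.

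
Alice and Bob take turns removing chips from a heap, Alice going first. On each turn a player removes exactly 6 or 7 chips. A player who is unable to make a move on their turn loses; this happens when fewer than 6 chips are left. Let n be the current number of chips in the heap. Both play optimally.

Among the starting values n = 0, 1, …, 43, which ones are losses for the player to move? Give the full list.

0, 1, 2, 3, 4, 5, 13, 14, 15, 16, 17, 18, 26, 27, 28, 29, 30, 31, 39, 40, 41, 42, 43

Classify positions by backward induction: terminal positions (no move available) are L. From any other position, the mover wins iff some move reaches an L.
n=0: no move → L
n=1: no move → L
n=2: no move → L
n=3: no move → L
n=4: no move → L
n=5: no move → L
n=6: can move to 0, which is L ⇒ W
n=7: can move to 1, which is L ⇒ W
n=8: can move to 2, which is L ⇒ W
n=9: can move to 3, which is L ⇒ W
n=10: can move to 4, which is L ⇒ W
n=11: can move to 5, which is L ⇒ W
n=12: can move to 5, which is L ⇒ W
n=13: moves to 7(W), 6(W); every one is W ⇒ L
n=14: moves to 8(W), 7(W); every one is W ⇒ L
n=15: moves to 9(W), 8(W); every one is W ⇒ L
n=16: moves to 10(W), 9(W); every one is W ⇒ L
n=17: moves to 11(W), 10(W); every one is W ⇒ L
n=18: moves to 12(W), 11(W); every one is W ⇒ L
n=19: can move to 13, which is L ⇒ W
n=20: can move to 14, which is L ⇒ W
n=21: can move to 15, which is L ⇒ W
n=22: can move to 16, which is L ⇒ W
n=23: can move to 17, which is L ⇒ W
n=24: can move to 18, which is L ⇒ W
n=25: can move to 18, which is L ⇒ W
n=26: moves to 20(W), 19(W); every one is W ⇒ L
n=27: moves to 21(W), 20(W); every one is W ⇒ L
n=28: moves to 22(W), 21(W); every one is W ⇒ L
n=29: moves to 23(W), 22(W); every one is W ⇒ L
n=30: moves to 24(W), 23(W); every one is W ⇒ L
n=31: moves to 25(W), 24(W); every one is W ⇒ L
n=32: can move to 26, which is L ⇒ W
n=33: can move to 27, which is L ⇒ W
n=34: can move to 28, which is L ⇒ W
n=35: can move to 29, which is L ⇒ W
n=36: can move to 30, which is L ⇒ W
n=37: can move to 31, which is L ⇒ W
n=38: can move to 31, which is L ⇒ W
n=39: moves to 33(W), 32(W); every one is W ⇒ L
n=40: moves to 34(W), 33(W); every one is W ⇒ L
n=41: moves to 35(W), 34(W); every one is W ⇒ L
n=42: moves to 36(W), 35(W); every one is W ⇒ L
n=43: moves to 37(W), 36(W); every one is W ⇒ L
The losing starting values of n are exactly the entries labelled L in this table (23 of them).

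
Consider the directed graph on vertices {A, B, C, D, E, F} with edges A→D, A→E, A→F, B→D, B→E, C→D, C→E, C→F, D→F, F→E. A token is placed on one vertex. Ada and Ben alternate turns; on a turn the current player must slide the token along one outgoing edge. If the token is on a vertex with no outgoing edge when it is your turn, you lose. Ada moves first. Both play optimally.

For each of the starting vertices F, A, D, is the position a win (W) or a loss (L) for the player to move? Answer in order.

Compute win/loss labels from the base case upward. A position with no move is L. Any other position is W if it can reach an L in one move, else L.
Every edge goes from a vertex to one that appears earlier in the order E, F, D, A, C, B, so processing vertices in that order labels each vertex after all of its successors.
E: no outgoing edge → L
F: →E(L), so W
D: →F(W) only, which is W, so L
A: →D(L), so W
C: →D(L), so W
B: →D(L), so W

F: W, A: W, D: L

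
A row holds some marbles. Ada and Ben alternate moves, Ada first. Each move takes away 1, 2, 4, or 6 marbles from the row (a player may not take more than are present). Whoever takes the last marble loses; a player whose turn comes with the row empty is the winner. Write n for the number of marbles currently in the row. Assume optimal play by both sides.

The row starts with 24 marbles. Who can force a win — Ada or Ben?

Ada wins.

Compute win/loss labels from the base case upward. A position with no move is W. Any other position is W if it can reach an L in one move, else L.
n=0: no move; the opponent has just taken the last marble and therefore loses → W
n=1: only reaches 0(W), which is W → L
n=2: reaches L-position 1 → W
n=3: reaches L-position 1 → W
n=4: only reaches 3(W), 2(W), 0(W), all W → L
n=5: reaches L-position 4 → W
n=6: reaches L-position 4 → W
n=7: reaches L-position 1 → W
n=8: reaches L-position 4 → W
n=9: only reaches 8(W), 7(W), 5(W), 3(W), all W → L
n=10: reaches L-position 9 → W
n=11: reaches L-position 9 → W
n=12: only reaches 11(W), 10(W), 8(W), 6(W), all W → L
n=13: reaches L-position 12 → W
n=14: reaches L-position 12 → W
n=15: reaches L-position 9 → W
n=16: reaches L-position 12 → W
n=17: only reaches 16(W), 15(W), 13(W), 11(W), all W → L
n=18: reaches L-position 17 → W
n=19: reaches L-position 17 → W
n=20: only reaches 19(W), 18(W), 16(W), 14(W), all W → L
n=21: reaches L-position 20 → W
n=22: reaches L-position 20 → W
n=23: reaches L-position 17 → W
n=24: reaches L-position 20 → W
From 24 Ada can remove 4, leaving 20, reaching an L position.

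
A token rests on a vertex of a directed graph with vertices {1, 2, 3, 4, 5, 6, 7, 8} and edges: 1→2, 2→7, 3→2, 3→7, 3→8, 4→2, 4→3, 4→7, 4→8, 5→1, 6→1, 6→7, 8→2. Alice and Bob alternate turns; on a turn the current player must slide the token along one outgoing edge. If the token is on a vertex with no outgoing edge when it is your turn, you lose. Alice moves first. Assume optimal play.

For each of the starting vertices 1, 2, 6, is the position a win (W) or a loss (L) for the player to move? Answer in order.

1: L, 2: W, 6: W

Classify positions by backward induction: terminal positions (no move available) are L. From any other position, the mover wins iff some move reaches an L.
Every edge goes from a vertex to one that appears earlier in the order 7, 2, 8, 3, 1, 4, 6, 5, so processing vertices in that order labels each vertex after all of its successors.
7: no outgoing edge → L
2: reaches L-position 7 → W
8: only reaches 2(W), which is W → L
3: reaches L-position 8 → W
1: only reaches 2(W), which is W → L
4: reaches L-position 8 → W
6: reaches L-position 1 → W
5: reaches L-position 1 → W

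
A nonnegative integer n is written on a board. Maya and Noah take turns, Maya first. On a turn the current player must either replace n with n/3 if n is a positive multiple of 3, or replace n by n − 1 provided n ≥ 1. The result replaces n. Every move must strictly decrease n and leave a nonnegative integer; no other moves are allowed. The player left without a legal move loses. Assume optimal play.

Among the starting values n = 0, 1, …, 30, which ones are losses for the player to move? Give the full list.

Use the standard recursion: the mover loses at a terminal position; elsewhere, the mover wins exactly when some move hands the opponent an L position.
n=0: no move → L
n=1: reaches L-position 0 → W
n=2: only reaches 1(W), which is W → L
n=3: reaches L-position 2 → W
n=4: only reaches 3(W), which is W → L
n=5: reaches L-position 4 → W
n=6: reaches L-position 2 → W
n=7: only reaches 6(W), which is W → L
n=8: reaches L-position 7 → W
n=9: only reaches 3(W), 8(W), all W → L
n=10: reaches L-position 9 → W
n=11: only reaches 10(W), which is W → L
n=12: reaches L-position 4 → W
n=13: only reaches 12(W), which is W → L
n=14: reaches L-position 13 → W
n=15: only reaches 5(W), 14(W), all W → L
n=16: reaches L-position 15 → W
n=17: only reaches 16(W), which is W → L
n=18: reaches L-position 17 → W
n=19: only reaches 18(W), which is W → L
n=20: reaches L-position 19 → W
n=21: reaches L-position 7 → W
n=22: only reaches 21(W), which is W → L
n=23: reaches L-position 22 → W
n=24: only reaches 8(W), 23(W), all W → L
n=25: reaches L-position 24 → W
n=26: only reaches 25(W), which is W → L
n=27: reaches L-position 9 → W
n=28: only reaches 27(W), which is W → L
n=29: reaches L-position 28 → W
n=30: only reaches 10(W), 29(W), all W → L
The losing starting values of n are exactly the entries labelled L in this table (15 of them).

0, 2, 4, 7, 9, 11, 13, 15, 17, 19, 22, 24, 26, 28, 30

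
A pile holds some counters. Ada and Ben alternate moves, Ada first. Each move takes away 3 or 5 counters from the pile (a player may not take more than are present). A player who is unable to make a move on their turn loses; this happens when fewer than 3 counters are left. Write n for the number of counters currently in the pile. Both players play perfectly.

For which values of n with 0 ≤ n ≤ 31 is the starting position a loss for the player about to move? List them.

Use the standard recursion: the mover loses at a terminal position; elsewhere, the mover wins exactly when some move hands the opponent an L position.
n=0: no move → L
n=1: no move → L
n=2: no move → L
n=3: →0(L), so W
n=4: →1(L), so W
n=5: →2(L), so W
n=6: →1(L), so W
n=7: →2(L), so W
n=8: →5(W), 3(W) — all W, so L
n=9: →6(W), 4(W) — all W, so L
n=10: →7(W), 5(W) — all W, so L
n=11: →8(L), so W
n=12: →9(L), so W
n=13: →10(L), so W
n=14: →9(L), so W
n=15: →10(L), so W
n=16: →13(W), 11(W) — all W, so L
n=17: →14(W), 12(W) — all W, so L
n=18: →15(W), 13(W) — all W, so L
n=19: →16(L), so W
n=20: →17(L), so W
n=21: →18(L), so W
n=22: →17(L), so W
n=23: →18(L), so W
n=24: →21(W), 19(W) — all W, so L
n=25: →22(W), 20(W) — all W, so L
n=26: →23(W), 21(W) — all W, so L
n=27: →24(L), so W
n=28: →25(L), so W
n=29: →26(L), so W
n=30: →25(L), so W
n=31: →26(L), so W
The losing starting values of n are exactly the entries labelled L in this table (12 of them).

0, 1, 2, 8, 9, 10, 16, 17, 18, 24, 25, 26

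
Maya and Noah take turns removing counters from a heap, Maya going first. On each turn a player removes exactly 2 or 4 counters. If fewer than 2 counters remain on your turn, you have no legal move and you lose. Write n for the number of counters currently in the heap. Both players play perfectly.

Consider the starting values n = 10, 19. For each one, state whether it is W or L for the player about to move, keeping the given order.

Classify positions by backward induction: terminal positions (no move available) are L. From any other position, the mover wins iff some move reaches an L.
n=0: no move → L
n=1: no move → L
n=2: →0(L), so W
n=3: →1(L), so W
n=4: →0(L), so W
n=5: →1(L), so W
n=6: →4(W), 2(W) — all W, so L
n=7: →5(W), 3(W) — all W, so L
n=8: →6(L), so W
n=9: →7(L), so W
n=10: →6(L), so W
n=11: →7(L), so W
n=12: →10(W), 8(W) — all W, so L
n=13: →11(W), 9(W) — all W, so L
n=14: →12(L), so W
n=15: →13(L), so W
n=16: →12(L), so W
n=17: →13(L), so W
n=18: →16(W), 14(W) — all W, so L
n=19: →17(W), 15(W) — all W, so L

10: W, 19: L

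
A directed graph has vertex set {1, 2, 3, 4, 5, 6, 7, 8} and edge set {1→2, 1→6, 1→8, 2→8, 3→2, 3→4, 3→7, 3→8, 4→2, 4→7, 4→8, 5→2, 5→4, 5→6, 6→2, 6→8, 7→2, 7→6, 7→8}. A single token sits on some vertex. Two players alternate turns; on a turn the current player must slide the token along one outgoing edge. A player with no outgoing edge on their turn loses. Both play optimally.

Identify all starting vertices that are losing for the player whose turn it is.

5, 8

Work bottom-up. With no move the player to move loses. Otherwise the position is W if at least one move leads to an L position for the opponent, and L if every move leads to a W.
Every edge goes from a vertex to one that appears earlier in the order 8, 2, 6, 7, 4, 1, 3, 5, so processing vertices in that order labels each vertex after all of its successors.
8: no outgoing edge → L
2: W (go to 8, an L position)
6: W (go to 8, an L position)
7: W (go to 8, an L position)
4: W (go to 8, an L position)
1: W (go to 8, an L position)
3: W (go to 8, an L position)
5: L (options 4(W), 6(W), 2(W) are all W)
Reading off the rows marked L gives the requested list; there are 2 such vertices.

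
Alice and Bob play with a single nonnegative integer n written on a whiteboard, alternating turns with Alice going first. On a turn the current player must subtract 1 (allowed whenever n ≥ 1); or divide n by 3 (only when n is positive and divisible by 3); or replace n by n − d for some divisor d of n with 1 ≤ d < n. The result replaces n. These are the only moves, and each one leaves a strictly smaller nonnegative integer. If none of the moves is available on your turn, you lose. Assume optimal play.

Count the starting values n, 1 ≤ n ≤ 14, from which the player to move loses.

6

Classify positions by backward induction: terminal positions (no move available) are L. From any other position, the mover wins iff some move reaches an L.
n=0: no move → L
n=1: →0(L), so W
n=2: →1(W) only, which is W, so L
n=3: →2(L), so W
n=4: →2(L), so W
n=5: →4(W) only, which is W, so L
n=6: →2(L), so W
n=7: →6(W) only, which is W, so L
n=8: →7(L), so W
n=9: →3(W), 6(W), 8(W) — all W, so L
n=10: →5(L), so W
n=11: →10(W) only, which is W, so L
n=12: →9(L), so W
n=13: →12(W) only, which is W, so L
n=14: →7(L), so W
L entries with 1 ≤ n ≤ 14 (n=0 is outside the asked range and is not counted): n = 2, 5, 7, 9, 11, 13; that makes 6.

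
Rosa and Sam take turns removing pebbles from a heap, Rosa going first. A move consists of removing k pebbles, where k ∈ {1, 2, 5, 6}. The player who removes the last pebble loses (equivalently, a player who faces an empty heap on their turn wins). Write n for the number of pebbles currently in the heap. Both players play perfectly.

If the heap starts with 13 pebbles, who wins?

Rosa wins.

Positions with no move are W. A position that does have a move is losing for the player to move precisely when every available move leads to a winning position for the opponent. Fill in the labels:
n=0: no move; the opponent has just taken the last pebble and therefore loses → W
n=1: L (sole option 0(W) is W)
n=2: W (go to 1, an L position)
n=3: W (go to 1, an L position)
n=4: L (options 3(W), 2(W) are all W)
n=5: W (go to 4, an L position)
n=6: W (go to 4, an L position)
n=7: W (go to 1, an L position)
n=8: L (options 7(W), 6(W), 3(W), 2(W) are all W)
n=9: W (go to 8, an L position)
n=10: W (go to 8, an L position)
n=11: L (options 10(W), 9(W), 6(W), 5(W) are all W)
n=12: W (go to 11, an L position)
n=13: W (go to 11, an L position)
From 13 Rosa can remove 2, leaving 11, reaching an L position.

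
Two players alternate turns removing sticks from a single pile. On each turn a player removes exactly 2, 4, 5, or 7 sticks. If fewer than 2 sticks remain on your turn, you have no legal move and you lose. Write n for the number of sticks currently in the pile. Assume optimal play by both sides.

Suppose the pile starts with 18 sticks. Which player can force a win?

The second player wins.

Compute win/loss labels from the base case upward. A position with no move is L. Any other position is W if it can reach an L in one move, else L.
n=0: no move → L
n=1: no move → L
n=2: reaches L-position 0 → W
n=3: reaches L-position 1 → W
n=4: reaches L-position 0 → W
n=5: reaches L-position 1 → W
n=6: reaches L-position 1 → W
n=7: reaches L-position 0 → W
n=8: reaches L-position 1 → W
n=9: only reaches 7(W), 5(W), 4(W), 2(W), all W → L
n=10: only reaches 8(W), 6(W), 5(W), 3(W), all W → L
n=11: reaches L-position 9 → W
n=12: reaches L-position 10 → W
n=13: reaches L-position 9 → W
n=14: reaches L-position 10 → W
n=15: reaches L-position 10 → W
n=16: reaches L-position 9 → W
n=17: reaches L-position 10 → W
n=18: only reaches 16(W), 14(W), 13(W), 11(W), all W → L
Every move from 18 reaches a W position, so the mover loses.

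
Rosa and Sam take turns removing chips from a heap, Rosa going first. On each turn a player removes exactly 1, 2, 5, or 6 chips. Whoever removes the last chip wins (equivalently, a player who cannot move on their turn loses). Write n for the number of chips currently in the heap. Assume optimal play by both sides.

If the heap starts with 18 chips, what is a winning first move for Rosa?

Remove 1, leaving 17.

Positions with no move are L. A position that does have a move is losing for the player to move precisely when every available move leads to a winning position for the opponent. Fill in the labels:
n=0: no move → L
n=1: W (go to 0, an L position)
n=2: W (go to 0, an L position)
n=3: L (options 2(W), 1(W) are all W)
n=4: W (go to 3, an L position)
n=5: W (go to 3, an L position)
n=6: W (go to 0, an L position)
n=7: L (options 6(W), 5(W), 2(W), 1(W) are all W)
n=8: W (go to 7, an L position)
n=9: W (go to 7, an L position)
n=10: L (options 9(W), 8(W), 5(W), 4(W) are all W)
n=11: W (go to 10, an L position)
n=12: W (go to 10, an L position)
n=13: W (go to 7, an L position)
n=14: L (options 13(W), 12(W), 9(W), 8(W) are all W)
n=15: W (go to 14, an L position)
n=16: W (go to 14, an L position)
n=17: L (options 16(W), 15(W), 12(W), 11(W) are all W)
n=18: W (go to 17, an L position)
From 18, the L positions reachable in one move are: 17.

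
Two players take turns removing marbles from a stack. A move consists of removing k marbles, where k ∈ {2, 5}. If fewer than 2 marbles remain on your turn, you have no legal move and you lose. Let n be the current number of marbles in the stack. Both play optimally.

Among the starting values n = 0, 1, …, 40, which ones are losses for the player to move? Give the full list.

Use the standard recursion: the mover loses at a terminal position; elsewhere, the mover wins exactly when some move hands the opponent an L position.
n=0: no move → L
n=1: no move → L
n=2: W (go to 0, an L position)
n=3: W (go to 1, an L position)
n=4: L (sole option 2(W) is W)
n=5: W (go to 0, an L position)
n=6: W (go to 4, an L position)
n=7: L (options 5(W), 2(W) are all W)
n=8: L (options 6(W), 3(W) are all W)
n=9: W (go to 7, an L position)
n=10: W (go to 8, an L position)
n=11: L (options 9(W), 6(W) are all W)
n=12: W (go to 7, an L position)
n=13: W (go to 11, an L position)
n=14: L (options 12(W), 9(W) are all W)
n=15: L (options 13(W), 10(W) are all W)
n=16: W (go to 14, an L position)
n=17: W (go to 15, an L position)
n=18: L (options 16(W), 13(W) are all W)
n=19: W (go to 14, an L position)
n=20: W (go to 18, an L position)
n=21: L (options 19(W), 16(W) are all W)
n=22: L (options 20(W), 17(W) are all W)
n=23: W (go to 21, an L position)
n=24: W (go to 22, an L position)
n=25: L (options 23(W), 20(W) are all W)
n=26: W (go to 21, an L position)
n=27: W (go to 25, an L position)
n=28: L (options 26(W), 23(W) are all W)
n=29: L (options 27(W), 24(W) are all W)
n=30: W (go to 28, an L position)
n=31: W (go to 29, an L position)
n=32: L (options 30(W), 27(W) are all W)
n=33: W (go to 28, an L position)
n=34: W (go to 32, an L position)
n=35: L (options 33(W), 30(W) are all W)
n=36: L (options 34(W), 31(W) are all W)
n=37: W (go to 35, an L position)
n=38: W (go to 36, an L position)
n=39: L (options 37(W), 34(W) are all W)
n=40: W (go to 35, an L position)
Reading off the rows marked L gives the requested list; there are 18 such values of n.

0, 1, 4, 7, 8, 11, 14, 15, 18, 21, 22, 25, 28, 29, 32, 35, 36, 39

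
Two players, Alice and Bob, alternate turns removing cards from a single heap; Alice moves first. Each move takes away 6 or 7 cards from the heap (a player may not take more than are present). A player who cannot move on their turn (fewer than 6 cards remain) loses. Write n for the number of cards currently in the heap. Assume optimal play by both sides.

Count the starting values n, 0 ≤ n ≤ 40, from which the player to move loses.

20

Work bottom-up. With no move the player to move loses. Otherwise the position is W if at least one move leads to an L position for the opponent, and L if every move leads to a W.
n=0: no move → L
n=1: no move → L
n=2: no move → L
n=3: no move → L
n=4: no move → L
n=5: no move → L
n=6: W (go to 0, an L position)
n=7: W (go to 1, an L position)
n=8: W (go to 2, an L position)
n=9: W (go to 3, an L position)
n=10: W (go to 4, an L position)
n=11: W (go to 5, an L position)
n=12: W (go to 5, an L position)
n=13: L (options 7(W), 6(W) are all W)
n=14: L (options 8(W), 7(W) are all W)
n=15: L (options 9(W), 8(W) are all W)
n=16: L (options 10(W), 9(W) are all W)
n=17: L (options 11(W), 10(W) are all W)
n=18: L (options 12(W), 11(W) are all W)
n=19: W (go to 13, an L position)
n=20: W (go to 14, an L position)
n=21: W (go to 15, an L position)
n=22: W (go to 16, an L position)
n=23: W (go to 17, an L position)
n=24: W (go to 18, an L position)
n=25: W (go to 18, an L position)
n=26: L (options 20(W), 19(W) are all W)
n=27: L (options 21(W), 20(W) are all W)
n=28: L (options 22(W), 21(W) are all W)
n=29: L (options 23(W), 22(W) are all W)
n=30: L (options 24(W), 23(W) are all W)
n=31: L (options 25(W), 24(W) are all W)
n=32: W (go to 26, an L position)
n=33: W (go to 27, an L position)
n=34: W (go to 28, an L position)
n=35: W (go to 29, an L position)
n=36: W (go to 30, an L position)
n=37: W (go to 31, an L position)
n=38: W (go to 31, an L position)
n=39: L (options 33(W), 32(W) are all W)
n=40: L (options 34(W), 33(W) are all W)
L entries with 0 ≤ n ≤ 40: n = 0, 1, 2, 3, 4, 5, 13, 14, 15, 16, 17, 18, 26, 27, 28, 29, 30, 31, 39, 40; that makes 20.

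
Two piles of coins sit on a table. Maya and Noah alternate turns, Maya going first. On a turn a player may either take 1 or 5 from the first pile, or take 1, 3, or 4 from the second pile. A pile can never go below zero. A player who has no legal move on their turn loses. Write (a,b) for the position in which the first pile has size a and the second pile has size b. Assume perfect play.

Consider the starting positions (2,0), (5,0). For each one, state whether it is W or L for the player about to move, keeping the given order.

Use the standard recursion: the mover loses at a terminal position; elsewhere, the mover wins exactly when some move hands the opponent an L position.
No move ever increases a pile, so every position that can arise here has a ≤ 5 and b ≤ 0; it is enough to label the cells with 0 ≤ a ≤ 5 and 0 ≤ b ≤ 0.
Every move lowers a or b (never raises either), so fill the grid row by row in increasing a, and left to right within a row: each cell's successors are then already labelled.
      b=0
a=0:    L
a=1:    W
a=2:    L
a=3:    W
a=4:    L
a=5:    W
Cells with no legal move (terminal, hence L): (0,0).
The remaining L cells, each justified by listing all of its moves:
(2,0): the only move is to (1,0)(W), a W ⇒ L
(4,0): the only move is to (3,0)(W), a W ⇒ L
Every other cell has at least one move into one of the L cells above, so it is W.
(2,0): one of the L cells justified above, so L
(5,0): the move to (4,0) reaches an L cell, so W

(2,0): L, (5,0): W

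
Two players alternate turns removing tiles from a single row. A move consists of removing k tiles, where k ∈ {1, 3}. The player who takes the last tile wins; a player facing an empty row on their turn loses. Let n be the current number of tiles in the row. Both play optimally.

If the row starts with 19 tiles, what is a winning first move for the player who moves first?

Use the standard recursion: the mover loses at a terminal position; elsewhere, the mover wins exactly when some move hands the opponent an L position.
n=0: no move → L
n=1: →0(L), so W
n=2: →1(W) only, which is W, so L
n=3: →2(L), so W
n=4: →3(W), 1(W) — all W, so L
n=5: →4(L), so W
n=6: →5(W), 3(W) — all W, so L
n=7: →6(L), so W
n=8: →7(W), 5(W) — all W, so L
n=9: →8(L), so W
n=10: →9(W), 7(W) — all W, so L
n=11: →10(L), so W
n=12: →11(W), 9(W) — all W, so L
n=13: →12(L), so W
n=14: →13(W), 11(W) — all W, so L
n=15: →14(L), so W
n=16: →15(W), 13(W) — all W, so L
n=17: →16(L), so W
n=18: →17(W), 15(W) — all W, so L
n=19: →18(L), so W
From 19, the L positions reachable in one move are: 18, 16. Any move reaching one of these is winning.

Remove 1, leaving 18.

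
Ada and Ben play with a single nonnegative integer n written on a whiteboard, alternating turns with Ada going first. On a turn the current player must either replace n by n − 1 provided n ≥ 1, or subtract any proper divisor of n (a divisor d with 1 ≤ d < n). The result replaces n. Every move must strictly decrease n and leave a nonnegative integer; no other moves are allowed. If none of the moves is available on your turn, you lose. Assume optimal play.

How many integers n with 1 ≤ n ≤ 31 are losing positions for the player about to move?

15

Classify positions by backward induction: terminal positions (no move available) are L. From any other position, the mover wins iff some move reaches an L.
n=0: no move → L
n=1: →0(L), so W
n=2: →1(W) only, which is W, so L
n=3: →2(L), so W
n=4: →2(L), so W
n=5: →4(W) only, which is W, so L
n=6: →5(L), so W
n=7: →6(W) only, which is W, so L
n=8: →7(L), so W
n=9: →6(W), 8(W) — all W, so L
n=10: →5(L), so W
n=11: →10(W) only, which is W, so L
n=12: →9(L), so W
n=13: →12(W) only, which is W, so L
n=14: →7(L), so W
n=15: →10(W), 12(W), 14(W) — all W, so L
n=16: →15(L), so W
n=17: →16(W) only, which is W, so L
n=18: →9(L), so W
n=19: →18(W) only, which is W, so L
n=20: →15(L), so W
n=21: →14(W), 18(W), 20(W) — all W, so L
n=22: →11(L), so W
n=23: →22(W) only, which is W, so L
n=24: →21(L), so W
n=25: →20(W), 24(W) — all W, so L
n=26: →13(L), so W
n=27: →18(W), 24(W), 26(W) — all W, so L
n=28: →21(L), so W
n=29: →28(W) only, which is W, so L
n=30: →15(L), so W
n=31: →30(W) only, which is W, so L
L entries with 1 ≤ n ≤ 31 (n=0 is outside the asked range and is not counted): n = 2, 5, 7, 9, 11, 13, 15, 17, 19, 21, 23, 25, 27, 29, 31; that makes 15.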